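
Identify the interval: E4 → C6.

minor thirteenth

E to C spans six letter names (E-F-G-A-B-C), plus an octave — that makes it a thirteenth of some quality.
A major thirteenth would be 21 semitones, but E4 to C6 is 20 — one semitone narrower, making it a minor thirteenth.
(Equivalently, a compound minor sixth: a minor sixth plus an octave.)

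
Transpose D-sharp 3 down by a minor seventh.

Seven letter names down from D: E.
A minor seventh spans 10 semitones, so from D#3 the target pitch is E#2.

E-sharp 2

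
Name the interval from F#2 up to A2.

minor third

F to A spans three letter names (F-G-A), so the interval is some kind of third.
At 3 semitones, F#2→A2 falls one short of a major third: minor.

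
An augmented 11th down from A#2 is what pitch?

E1

The eleventh's letter: A down four letter names plus an octave → E.
Moving 18 semitones down from A#2 (the size of an augmented eleventh) reaches E1.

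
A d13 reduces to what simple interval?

diminished sixth

Subtracting seven from the interval number removes an octave: 13 − 7 = 6.
So a diminished thirteenth is an octave plus a diminished sixth. The quality is unchanged.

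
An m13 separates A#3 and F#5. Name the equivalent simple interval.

m6

Take out an octave (7 from the number): 13 − 7 = 6.
That makes a minor thirteenth a compound minor sixth — an octave plus a minor sixth.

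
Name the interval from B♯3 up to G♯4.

minor 6th

B to G spans six letter names (B-C-D-E-F-G) — that makes it a sixth of some quality.
B#3 to G#4 is 8 semitones, a half step short of the major sixth (9), so this is minor.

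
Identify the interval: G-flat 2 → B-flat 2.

G to B spans three letter names (G-A-B) — that makes it a third of some quality.
Gb2 to Bb2 is 4 semitones, matching the major third exactly, so the quality is major.

major third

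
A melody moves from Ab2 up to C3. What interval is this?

A to C spans three letter names (A-B-C), so the interval is some kind of third.
The major third spans 4 semitones, and Ab2 to C3 is exactly 4 semitones — so this is a major third.

major third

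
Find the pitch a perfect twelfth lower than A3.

Counting five letter names plus an octave down from A lands on D.
A perfect twelfth spans 19 semitones, so from A3 the target pitch is D2.

D2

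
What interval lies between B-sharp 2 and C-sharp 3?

minor second

B to C spans two letter names (B-C): a second.
B#2 to C#3 is 1 semitone, a half step short of the major second (2), so this is minor.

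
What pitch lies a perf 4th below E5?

B4

Counting four letter names down from E lands on B.
Moving 5 semitones down from E5 (the size of a perfect fourth) reaches B4.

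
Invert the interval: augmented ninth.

First reduce the compound augmented ninth to its simple form, an augmented second.
Interval numbers invert to sum to nine: 2 + 7 = 9, so a second inverts to a seventh.
And augmented becomes diminished under inversion, so we get a diminished seventh.

d7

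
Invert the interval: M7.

Interval numbers invert to sum to nine: 7 + 2 = 9, so a seventh inverts to a second.
And major becomes minor under inversion, so we get a minor second.

m2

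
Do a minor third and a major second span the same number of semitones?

3 semitones (minor third) vs 2 semitones (major second): not equal.

No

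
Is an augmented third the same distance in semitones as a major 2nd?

5 semitones (augmented third) vs 2 semitones (major second): not equal.

No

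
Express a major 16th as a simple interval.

M2

Subtracting seven from the interval number removes an octave: 16 − 14 = 2.
That makes a major sixteenth a compound major second — 2 octaves plus a major second.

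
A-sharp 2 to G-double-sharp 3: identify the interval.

major seventh

A to G spans seven letter names (A-B-C-D-E-F-G): a seventh.
A#2 to G##3 is 11 semitones, matching the major seventh exactly, so the quality is major.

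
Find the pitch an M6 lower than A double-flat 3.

Counting six letter names down from A lands on C.
Moving 9 semitones down from Abb3 (the size of a major sixth) reaches Cbb3.

C double-flat 3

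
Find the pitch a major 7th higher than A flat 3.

G 4

Counting seven letter names up from A lands on G.
Moving 11 semitones up from Ab3 (the size of a major seventh) reaches G4.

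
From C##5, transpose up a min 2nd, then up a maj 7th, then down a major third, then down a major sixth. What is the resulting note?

C#5

A minor second up from C##5 is D#5.
D#5 up a major seventh → C##6 (11 semitones).
A major third down from C##6 is A#5.
A major sixth down from A#5 is C#5.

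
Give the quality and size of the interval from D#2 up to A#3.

D to A spans five letter names (D-E-F-G-A), plus an octave — that makes it a twelfth of some quality.
D#2 to A#3 is 19 semitones, matching the perfect twelfth exactly, so the quality is perfect.
(Equivalently, a compound perfect fifth: a perfect fifth plus an octave.)

perfect 12th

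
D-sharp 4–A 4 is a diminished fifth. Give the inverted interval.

The rule of nine gives the new number: 9 − 5 = 4, so a fifth becomes a fourth.
And diminished becomes augmented under inversion, so we get an augmented fourth.

augmented 4th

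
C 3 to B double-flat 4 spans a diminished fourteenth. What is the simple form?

Take out an octave (7 from the number): 14 − 7 = 7.
So a diminished fourteenth is an octave plus a diminished seventh. The quality is unchanged.

d7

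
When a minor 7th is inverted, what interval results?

major 2nd

The rule of nine gives the new number: 9 − 7 = 2, so a seventh becomes a second.
The quality also flips — minor becomes major — giving a major second.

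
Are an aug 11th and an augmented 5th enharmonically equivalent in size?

An augmented eleventh is 18 semitones but an augmented fifth is 8 semitones — different sizes.

No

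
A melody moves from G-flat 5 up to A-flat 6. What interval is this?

G to A spans two letter names (G-A), plus an octave, so the interval is some kind of ninth.
Counting semitones, Gb5→Ab6 is 14, which is the major ninth.
(Equivalently, a compound major second: a major second plus an octave.)

major ninth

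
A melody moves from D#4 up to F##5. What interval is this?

D to F spans three letter names (D-E-F), plus an octave, so the interval is some kind of tenth.
Counting semitones, D#4→F##5 is 16, which is the major tenth.
(Equivalently, a compound major third: a major third plus an octave.)

M10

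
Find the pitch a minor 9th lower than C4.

Two letters down from C (plus an octave) reaches B.
Moving 13 semitones down from C4 (the size of a minor ninth) reaches B2.

B2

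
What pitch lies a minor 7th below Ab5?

Counting seven letter names down from A lands on B.
A minor seventh is 10 semitones; 10 semitones down from Ab5 gives Bb4.

Bb4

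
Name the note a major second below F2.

Eb2

Two letter names down from F: E.
Moving 2 semitones down from F2 (the size of a major second) reaches Eb2.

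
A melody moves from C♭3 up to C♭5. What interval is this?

perfect 15th

C to C is the same letter name, plus 2 octaves, so the interval is some kind of fifteenth.
Cb3 to Cb5 is 24 semitones, matching the perfect fifteenth exactly, so the quality is perfect.
(Equivalently, a compound perfect octave: a perfect octave plus an octave.)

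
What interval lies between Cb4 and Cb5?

perfect octave

C to C is the same letter name, plus an octave: an octave.
Cb4 to Cb5 is 12 semitones, matching the perfect octave exactly, so the quality is perfect.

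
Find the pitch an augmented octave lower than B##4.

The letter stays B (same as the start), shifted an octave down.
An augmented octave is 13 semitones; 13 semitones down from B##4 gives B#3.

B#3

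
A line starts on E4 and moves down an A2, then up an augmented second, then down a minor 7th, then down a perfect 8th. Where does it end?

E4 down an augmented second → Db4 (3 semitones).
An augmented second up from Db4 is E4.
Down a minor seventh from E4: F#3 (10 semitones down).
A perfect octave down from F#3 is F#2.

F#2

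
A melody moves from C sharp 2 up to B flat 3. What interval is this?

diminished fourteenth

C to B spans seven letter names (C-D-E-F-G-A-B), plus an octave, so the interval is some kind of fourteenth.
A major fourteenth would be 23 semitones; C#2 to Bb3 is 21, two semitones narrower, so the interval is diminished.
(Equivalently, a compound diminished seventh: a diminished seventh plus an octave.)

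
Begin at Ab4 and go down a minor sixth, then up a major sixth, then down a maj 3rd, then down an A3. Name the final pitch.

Dbb4

A minor sixth down from Ab4 is C4.
C4 up a major sixth → A4 (9 semitones).
Down a major third from A4: F4 (4 semitones down).
An augmented third down from F4 is Dbb4.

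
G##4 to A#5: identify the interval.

G to A spans two letter names (G-A), plus an octave — that makes it a ninth of some quality.
G##4 to A#5 is 13 semitones, a half step short of the major ninth (14), so this is minor.
(Equivalently, a compound minor second: a minor second plus an octave.)

m9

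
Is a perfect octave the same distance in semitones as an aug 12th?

No

A perfect octave is 12 semitones but an augmented twelfth is 20 semitones — different sizes.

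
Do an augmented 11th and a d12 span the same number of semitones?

An augmented eleventh spans 18 semitones, and a diminished twelfth also spans 18 semitones — they're enharmonic.

Yes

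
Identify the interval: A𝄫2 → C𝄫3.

minor third

A to C spans three letter names (A-B-C): a third.
A major third would be 4 semitones, but Abb2 to Cbb3 is 3 — one semitone narrower, making it a minor third.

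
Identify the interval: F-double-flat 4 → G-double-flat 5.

major 9th

F to G spans two letter names (F-G), plus an octave, so the interval is some kind of ninth.
The major ninth spans 14 semitones, and Fbb4 to Gbb5 is exactly 14 semitones — so this is a major ninth.
(Equivalently, a compound major second: a major second plus an octave.)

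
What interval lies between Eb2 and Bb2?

P5

E to B spans five letter names (E-F-G-A-B): a fifth.
Counting semitones, Eb2→Bb2 is 7, which is the perfect fifth.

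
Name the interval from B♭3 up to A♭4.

B to A spans seven letter names (B-C-D-E-F-G-A), so the interval is some kind of seventh.
At 10 semitones, Bb3→Ab4 falls one short of a major seventh: minor.

minor 7th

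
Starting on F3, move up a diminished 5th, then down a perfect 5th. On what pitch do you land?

A diminished fifth up from F3 is Cb4.
Down a perfect fifth from Cb4: Fb3 (7 semitones down).

Fb3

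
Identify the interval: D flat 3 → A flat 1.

perfect eleventh

Descending from Db3 to Ab1 is the same interval as ascending Ab1 to Db3.
A to D spans four letter names (A-B-C-D), plus an octave: an eleventh.
The perfect eleventh spans 17 semitones, and Ab1 to Db3 is exactly 17 semitones — so this is a perfect eleventh.
(Equivalently, a compound perfect fourth: a perfect fourth plus an octave.)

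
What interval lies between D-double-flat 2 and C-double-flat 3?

m7

D to C spans seven letter names (D-E-F-G-A-B-C): a seventh.
Dbb2 to Cbb3 is 10 semitones, a half step short of the major seventh (11), so this is minor.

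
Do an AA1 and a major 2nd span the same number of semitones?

Yes

Both span 2 semitones: a doubly augmented unison and a major second are the same chromatic distance.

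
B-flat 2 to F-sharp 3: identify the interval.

B to F spans five letter names (B-C-D-E-F), so the interval is some kind of fifth.
The perfect fifth is 7 semitones; here we have 8, one semitone wider: augmented.

augmented 5th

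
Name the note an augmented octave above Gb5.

G6

The letter stays G (same as the start), shifted an octave up.
An augmented octave is 13 semitones; 13 semitones up from Gb5 gives G6.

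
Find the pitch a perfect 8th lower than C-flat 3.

C-flat 2

For an octave the letter name doesn't change: still C, an octave down.
A perfect octave spans 12 semitones, so from Cb3 the target pitch is Cb2.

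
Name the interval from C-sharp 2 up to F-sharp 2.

C to F spans four letter names (C-D-E-F), so the interval is some kind of fourth.
Counting semitones, C#2→F#2 is 5, which is the perfect fourth.

P4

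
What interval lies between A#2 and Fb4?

A to F spans six letter names (A-B-C-D-E-F), plus an octave: a thirteenth.
A major thirteenth would be 21 semitones; A#2 to Fb4 is 18, three semitones narrower, so the interval is doubly diminished.
(Equivalently, a compound doubly diminished sixth: a doubly diminished sixth plus an octave.)

dd13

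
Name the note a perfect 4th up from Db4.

Four letter names up from D: G.
A perfect fourth is 5 semitones; 5 semitones up from Db4 gives Gb4.

Gb4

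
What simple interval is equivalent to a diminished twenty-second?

d8

Take out 2 octaves (14 from the number): 22 − 14 = 8.
Quality carries through unchanged, so the simple form is a diminished octave.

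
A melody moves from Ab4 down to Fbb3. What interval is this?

Descending from Ab4 to Fbb3 is the same interval as ascending Fbb3 to Ab4.
F to A spans three letter names (F-G-A), plus an octave — that makes it a tenth of some quality.
Fbb3 to Ab4 spans 17 semitones — one semitone wider than the major tenth (16) — giving an augmented tenth.
(Equivalently, a compound augmented third: an augmented third plus an octave.)

augmented tenth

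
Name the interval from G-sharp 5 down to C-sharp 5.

Descending from G#5 to C#5 is the same interval as ascending C#5 to G#5.
C to G spans five letter names (C-D-E-F-G): a fifth.
The perfect fifth spans 7 semitones, and C#5 to G#5 is exactly 7 semitones — so this is a perfect fifth.

perfect fifth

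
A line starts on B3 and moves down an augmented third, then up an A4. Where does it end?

An augmented third down from B3 is Gb3.
Gb3 up an augmented fourth → C4 (6 semitones).

C4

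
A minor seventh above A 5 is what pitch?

G 6

Seven letter names up from A: G.
Moving 10 semitones up from A5 (the size of a minor seventh) reaches G6.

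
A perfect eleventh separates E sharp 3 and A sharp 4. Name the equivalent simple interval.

Subtracting seven from the interval number removes an octave: 11 − 7 = 4.
Quality carries through unchanged, so the simple form is a perfect fourth.

P4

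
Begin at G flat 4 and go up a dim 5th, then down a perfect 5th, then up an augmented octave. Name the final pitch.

G flat 5

A diminished fifth up from Gb4 is Dbb5.
Down a perfect fifth from Dbb5: Gbb4 (7 semitones down).
Up an augmented octave from Gbb4: Gb5 (13 semitones up).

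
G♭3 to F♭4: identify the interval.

minor seventh

G to F spans seven letter names (G-A-B-C-D-E-F) — that makes it a seventh of some quality.
Gb3 to Fb4 is 10 semitones, a half step short of the major seventh (11), so this is minor.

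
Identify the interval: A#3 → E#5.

A to E spans five letter names (A-B-C-D-E), plus an octave: a twelfth.
A#3 to E#5 is 19 semitones, matching the perfect twelfth exactly, so the quality is perfect.
(Equivalently, a compound perfect fifth: a perfect fifth plus an octave.)

perfect 12th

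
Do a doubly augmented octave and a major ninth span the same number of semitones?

A doubly augmented octave spans 14 semitones, and a major ninth also spans 14 semitones — they're enharmonic.

Yes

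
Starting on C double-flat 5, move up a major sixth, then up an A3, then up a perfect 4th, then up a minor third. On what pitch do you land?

Up a major sixth from Cbb5: Abb5 (9 semitones up).
An augmented third up from Abb5 is C6.
A perfect fourth up from C6 is F6.
F6 up a minor third → Ab6 (3 semitones).

A flat 6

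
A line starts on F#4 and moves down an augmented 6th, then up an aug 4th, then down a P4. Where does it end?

An augmented sixth down from F#4 is Ab3.
Up an augmented fourth from Ab3: D4 (6 semitones up).
D4 down a perfect fourth → A3 (5 semitones).

A3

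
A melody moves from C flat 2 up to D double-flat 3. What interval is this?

C to D spans two letter names (C-D), plus an octave: a ninth.
At 13 semitones, Cb2→Dbb3 falls one short of a major ninth: minor.
(Equivalently, a compound minor second: a minor second plus an octave.)

minor ninth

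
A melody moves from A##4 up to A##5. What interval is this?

A to A is the same letter name, plus an octave: an octave.
Counting semitones, A##4→A##5 is 12, which is the perfect octave.

perfect octave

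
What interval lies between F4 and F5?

perfect 8th

F to F is the same letter name, plus an octave — that makes it an octave of some quality.
F4 to F5 is 12 semitones, matching the perfect octave exactly, so the quality is perfect.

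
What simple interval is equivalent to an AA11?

doubly augmented fourth

Take out an octave (7 from the number): 11 − 7 = 4.
So a doubly augmented eleventh is an octave plus a doubly augmented fourth. The quality is unchanged.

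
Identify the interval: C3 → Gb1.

augmented eleventh

Descending from C3 to Gb1 is the same interval as ascending Gb1 to C3.
G to C spans four letter names (G-A-B-C), plus an octave, so the interval is some kind of eleventh.
Gb1 to C3 spans 18 semitones — one semitone wider than the perfect eleventh (17) — giving an augmented eleventh.
(Equivalently, a compound augmented fourth: an augmented fourth plus an octave.)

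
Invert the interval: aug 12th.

First reduce the compound augmented twelfth to its simple form, an augmented fifth.
The rule of nine gives the new number: 9 − 5 = 4, so a fifth becomes a fourth.
And augmented becomes diminished under inversion, so we get a diminished fourth.

diminished 4th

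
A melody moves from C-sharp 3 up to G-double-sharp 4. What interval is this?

A12

C to G spans five letter names (C-D-E-F-G), plus an octave, so the interval is some kind of twelfth.
C#3 to G##4 spans 20 semitones — one semitone wider than the perfect twelfth (19) — giving an augmented twelfth.
(Equivalently, a compound augmented fifth: an augmented fifth plus an octave.)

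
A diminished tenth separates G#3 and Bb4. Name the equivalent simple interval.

Take out an octave (7 from the number): 10 − 7 = 3.
So a diminished tenth is an octave plus a diminished third. The quality is unchanged.

diminished 3rd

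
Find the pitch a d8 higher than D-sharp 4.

D 5

The letter stays D (same as the start), shifted an octave up.
Moving 11 semitones up from D#4 (the size of a diminished octave) reaches D5.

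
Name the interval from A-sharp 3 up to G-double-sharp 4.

A to G spans seven letter names (A-B-C-D-E-F-G), so the interval is some kind of seventh.
The major seventh spans 11 semitones, and A#3 to G##4 is exactly 11 semitones — so this is a major seventh.

major 7th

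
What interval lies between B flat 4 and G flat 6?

m13

B to G spans six letter names (B-C-D-E-F-G), plus an octave: a thirteenth.
At 20 semitones, Bb4→Gb6 falls one short of a major thirteenth: minor.
(Equivalently, a compound minor sixth: a minor sixth plus an octave.)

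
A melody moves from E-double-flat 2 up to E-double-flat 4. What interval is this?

E to E is the same letter name, plus 2 octaves, so the interval is some kind of fifteenth.
Counting semitones, Ebb2→Ebb4 is 24, which is the perfect fifteenth.
(Equivalently, a compound perfect octave: a perfect octave plus an octave.)

perfect fifteenth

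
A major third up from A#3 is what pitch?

C##4

Counting three letter names up from A lands on C.
A major third spans 4 semitones, so from A#3 the target pitch is C##4.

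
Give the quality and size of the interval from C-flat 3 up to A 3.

augmented 6th

C to A spans six letter names (C-D-E-F-G-A), so the interval is some kind of sixth.
The major sixth is 9 semitones; here we have 10, one semitone wider: augmented.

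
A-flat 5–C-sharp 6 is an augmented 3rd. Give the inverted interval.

d6

Interval numbers invert to sum to nine: 3 + 6 = 9, so a third inverts to a sixth.
Quality inverts too: augmented becomes diminished. That makes the inversion a diminished sixth.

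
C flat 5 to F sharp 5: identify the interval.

doubly augmented 4th

C to F spans four letter names (C-D-E-F): a fourth.
The perfect fourth is 5 semitones; here we have 7, two semitones wider: doubly augmented.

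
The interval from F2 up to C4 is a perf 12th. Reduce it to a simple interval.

perfect fifth

Each octave removed subtracts seven from the number: 12 − 7 = 5.
That makes a perfect twelfth a compound perfect fifth — an octave plus a perfect fifth.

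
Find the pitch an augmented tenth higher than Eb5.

G#6

Counting three letter names plus an octave up from E lands on G.
An augmented tenth spans 17 semitones, so from Eb5 the target pitch is G#6.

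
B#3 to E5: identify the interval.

B to E spans four letter names (B-C-D-E), plus an octave, so the interval is some kind of eleventh.
B#3 to E5 spans 16 semitones — one semitone narrower than the perfect eleventh (17) — giving a diminished eleventh.
(Equivalently, a compound diminished fourth: a diminished fourth plus an octave.)

d11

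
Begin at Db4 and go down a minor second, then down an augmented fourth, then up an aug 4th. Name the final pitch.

Down a minor second from Db4: C4 (1 semitone down).
An augmented fourth down from C4 is Gb3.
Up an augmented fourth from Gb3: C4 (6 semitones up).

C4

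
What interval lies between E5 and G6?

E to G spans three letter names (E-F-G), plus an octave: a tenth.
At 15 semitones, E5→G6 falls one short of a major tenth: minor.
(Equivalently, a compound minor third: a minor third plus an octave.)

minor tenth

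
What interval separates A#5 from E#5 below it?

Descending from A#5 to E#5 is the same interval as ascending E#5 to A#5.
E to A spans four letter names (E-F-G-A): a fourth.
E#5 to A#5 is 5 semitones, matching the perfect fourth exactly, so the quality is perfect.

P4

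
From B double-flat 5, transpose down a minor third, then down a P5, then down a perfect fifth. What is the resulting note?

Bbb5 down a minor third → Gb5 (3 semitones).
Down a perfect fifth from Gb5: Cb5 (7 semitones down).
Cb5 down a perfect fifth → Fb4 (7 semitones).

F flat 4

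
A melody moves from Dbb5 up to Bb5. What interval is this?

D to B spans six letter names (D-E-F-G-A-B), so the interval is some kind of sixth.
Dbb5 to Bb5 spans 10 semitones — one semitone wider than the major sixth (9) — giving an augmented sixth.

augmented sixth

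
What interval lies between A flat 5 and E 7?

A12

A to E spans five letter names (A-B-C-D-E), plus an octave — that makes it a twelfth of some quality.
A perfect twelfth would be 19 semitones; Ab5 to E7 is 20, one semitone wider, so the interval is augmented.
(Equivalently, a compound augmented fifth: an augmented fifth plus an octave.)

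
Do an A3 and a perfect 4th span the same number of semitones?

Yes

An augmented third spans 5 semitones, and a perfect fourth also spans 5 semitones — they're enharmonic.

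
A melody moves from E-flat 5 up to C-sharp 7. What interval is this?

A13

E to C spans six letter names (E-F-G-A-B-C), plus an octave, so the interval is some kind of thirteenth.
Eb5 to C#7 spans 22 semitones — one semitone wider than the major thirteenth (21) — giving an augmented thirteenth.
(Equivalently, a compound augmented sixth: an augmented sixth plus an octave.)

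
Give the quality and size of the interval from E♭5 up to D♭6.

minor 7th

E to D spans seven letter names (E-F-G-A-B-C-D) — that makes it a seventh of some quality.
A major seventh would be 11 semitones, but Eb5 to Db6 is 10 — one semitone narrower, making it a minor seventh.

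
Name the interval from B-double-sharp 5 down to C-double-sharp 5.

major seventh

Descending from B##5 to C##5 is the same interval as ascending C##5 to B##5.
C to B spans seven letter names (C-D-E-F-G-A-B): a seventh.
The major seventh spans 11 semitones, and C##5 to B##5 is exactly 11 semitones — so this is a major seventh.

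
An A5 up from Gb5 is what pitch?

D6

Counting five letter names up from G lands on D.
Moving 8 semitones up from Gb5 (the size of an augmented fifth) reaches D6.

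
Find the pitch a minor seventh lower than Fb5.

Gb4

Counting seven letter names down from F lands on G.
A minor seventh is 10 semitones; 10 semitones down from Fb5 gives Gb4.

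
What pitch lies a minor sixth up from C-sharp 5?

Six letter names up from C: A.
Moving 8 semitones up from C#5 (the size of a minor sixth) reaches A5.

A 5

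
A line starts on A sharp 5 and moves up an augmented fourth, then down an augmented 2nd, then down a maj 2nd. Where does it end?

An augmented fourth up from A#5 is D##6.
An augmented second down from D##6 is C#6.
A major second down from C#6 is B5.

B 5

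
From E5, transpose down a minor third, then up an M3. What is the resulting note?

E#5

Down a minor third from E5: C#5 (3 semitones down).
C#5 up a major third → E#5 (4 semitones).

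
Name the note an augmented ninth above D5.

Two letters up from D (plus an octave) reaches E.
Moving 15 semitones up from D5 (the size of an augmented ninth) reaches E#6.

E#6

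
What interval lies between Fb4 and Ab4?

F to A spans three letter names (F-G-A), so the interval is some kind of third.
Counting semitones, Fb4→Ab4 is 4, which is the major third.

M3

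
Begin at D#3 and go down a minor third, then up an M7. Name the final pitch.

A##3

Down a minor third from D#3: B#2 (3 semitones down).
Up a major seventh from B#2: A##3 (11 semitones up).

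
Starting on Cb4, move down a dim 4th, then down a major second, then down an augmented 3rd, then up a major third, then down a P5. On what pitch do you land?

Bbb2

Down a diminished fourth from Cb4: G3 (4 semitones down).
Down a major second from G3: F3 (2 semitones down).
F3 down an augmented third → Dbb3 (5 semitones).
Dbb3 up a major third → Fb3 (4 semitones).
Fb3 down a perfect fifth → Bbb2 (7 semitones).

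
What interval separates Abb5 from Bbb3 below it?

minor fourteenth

Descending from Abb5 to Bbb3 is the same interval as ascending Bbb3 to Abb5.
B to A spans seven letter names (B-C-D-E-F-G-A), plus an octave — that makes it a fourteenth of some quality.
A major fourteenth would be 23 semitones, but Bbb3 to Abb5 is 22 — one semitone narrower, making it a minor fourteenth.
(Equivalently, a compound minor seventh: a minor seventh plus an octave.)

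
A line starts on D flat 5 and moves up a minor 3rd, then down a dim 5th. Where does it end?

A minor third up from Db5 is Fb5.
Fb5 down a diminished fifth → Bb4 (6 semitones).

B flat 4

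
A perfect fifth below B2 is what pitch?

E2

The fifth takes the letter from B down to E.
A perfect fifth is 7 semitones; 7 semitones down from B2 gives E2.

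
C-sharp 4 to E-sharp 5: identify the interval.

M10

C to E spans three letter names (C-D-E), plus an octave — that makes it a tenth of some quality.
Counting semitones, C#4→E#5 is 16, which is the major tenth.
(Equivalently, a compound major third: a major third plus an octave.)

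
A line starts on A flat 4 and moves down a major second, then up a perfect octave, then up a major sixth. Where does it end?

Down a major second from Ab4: Gb4 (2 semitones down).
Up a perfect octave from Gb4: Gb5 (12 semitones up).
Gb5 up a major sixth → Eb6 (9 semitones).

E flat 6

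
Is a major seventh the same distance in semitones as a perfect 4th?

A major seventh spans 11 semitones; a perfect fourth spans 5 semitones. They differ by 6.

No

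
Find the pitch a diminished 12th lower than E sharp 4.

Counting five letter names plus an octave down from E lands on A.
A diminished twelfth is 18 semitones; 18 semitones down from E#4 gives A##2.

A double-sharp 2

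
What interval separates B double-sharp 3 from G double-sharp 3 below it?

major 3rd

Descending from B##3 to G##3 is the same interval as ascending G##3 to B##3.
G to B spans three letter names (G-A-B): a third.
The major third spans 4 semitones, and G##3 to B##3 is exactly 4 semitones — so this is a major third.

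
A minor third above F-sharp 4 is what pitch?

A 4

Three letter names up from F: A.
A minor third is 3 semitones; 3 semitones up from F#4 gives A4.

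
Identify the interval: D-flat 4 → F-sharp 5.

D to F spans three letter names (D-E-F), plus an octave — that makes it a tenth of some quality.
A major tenth would be 16 semitones; Db4 to F#5 is 17, one semitone wider, so the interval is augmented.
(Equivalently, a compound augmented third: an augmented third plus an octave.)

augmented 10th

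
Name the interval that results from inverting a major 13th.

First reduce the compound major thirteenth to its simple form, a major sixth.
Inverted interval numbers add to nine, so a sixth pairs with a third (6 + 3 = 9).
The quality also flips — major becomes minor — giving a minor third.

m3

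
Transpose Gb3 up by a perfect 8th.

Gb4

The letter stays G (same as the start), shifted an octave up.
Moving 12 semitones up from Gb3 (the size of a perfect octave) reaches Gb4.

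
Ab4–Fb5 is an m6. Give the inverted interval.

Interval numbers invert to sum to nine: 6 + 3 = 9, so a sixth inverts to a third.
And minor becomes major under inversion, so we get a major third.

major third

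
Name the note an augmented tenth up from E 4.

The tenth's letter: E up three letter names plus an octave → G.
Moving 17 semitones up from E4 (the size of an augmented tenth) reaches G##5.

G double-sharp 5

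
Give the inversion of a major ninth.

First reduce the compound major ninth to its simple form, a major second.
The rule of nine gives the new number: 9 − 2 = 7, so a second becomes a seventh.
Quality inverts too: major becomes minor. That makes the inversion a minor seventh.

m7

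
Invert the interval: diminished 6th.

augmented third

Interval numbers invert to sum to nine: 6 + 3 = 9, so a sixth inverts to a third.
The quality also flips — diminished becomes augmented — giving an augmented third.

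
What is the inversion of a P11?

First reduce the compound perfect eleventh to its simple form, a perfect fourth.
The rule of nine gives the new number: 9 − 4 = 5, so a fourth becomes a fifth.
And perfect stays perfect under inversion, so we get a perfect fifth.

perfect fifth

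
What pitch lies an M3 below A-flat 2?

Counting three letter names down from A lands on F.
Moving 4 semitones down from Ab2 (the size of a major third) reaches Fb2.

F-flat 2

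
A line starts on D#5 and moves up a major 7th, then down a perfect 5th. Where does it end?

F##5

D#5 up a major seventh → C##6 (11 semitones).
Down a perfect fifth from C##6: F##5 (7 semitones down).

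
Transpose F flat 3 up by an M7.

E flat 4

Seven letter names up from F: E.
A major seventh spans 11 semitones, so from Fb3 the target pitch is Eb4.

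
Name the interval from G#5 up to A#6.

M9

G to A spans two letter names (G-A), plus an octave — that makes it a ninth of some quality.
Counting semitones, G#5→A#6 is 14, which is the major ninth.
(Equivalently, a compound major second: a major second plus an octave.)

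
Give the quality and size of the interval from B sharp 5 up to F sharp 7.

diminished twelfth

B to F spans five letter names (B-C-D-E-F), plus an octave — that makes it a twelfth of some quality.
B#5 to F#7 spans 18 semitones — one semitone narrower than the perfect twelfth (19) — giving a diminished twelfth.
(Equivalently, a compound diminished fifth: a diminished fifth plus an octave.)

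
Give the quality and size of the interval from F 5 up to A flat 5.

m3

F to A spans three letter names (F-G-A): a third.
At 3 semitones, F5→Ab5 falls one short of a major third: minor.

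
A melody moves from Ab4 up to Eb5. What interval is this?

perfect fifth

A to E spans five letter names (A-B-C-D-E) — that makes it a fifth of some quality.
Ab4 to Eb5 is 7 semitones, matching the perfect fifth exactly, so the quality is perfect.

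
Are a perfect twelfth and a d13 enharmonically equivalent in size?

Yes

A perfect twelfth spans 19 semitones, and a diminished thirteenth also spans 19 semitones — they're enharmonic.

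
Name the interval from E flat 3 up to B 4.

E to B spans five letter names (E-F-G-A-B), plus an octave — that makes it a twelfth of some quality.
The perfect twelfth is 19 semitones; here we have 20, one semitone wider: augmented.
(Equivalently, a compound augmented fifth: an augmented fifth plus an octave.)

augmented 12th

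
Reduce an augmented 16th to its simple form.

augmented 2nd

Take out 2 octaves (14 from the number): 16 − 14 = 2.
That makes an augmented sixteenth a compound augmented second — 2 octaves plus an augmented second.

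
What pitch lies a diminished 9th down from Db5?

The ninth's letter: D down two letter names plus an octave → C.
A diminished ninth spans 12 semitones, so from Db5 the target pitch is C#4.

C#4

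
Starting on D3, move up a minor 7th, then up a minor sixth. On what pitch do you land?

Up a minor seventh from D3: C4 (10 semitones up).
A minor sixth up from C4 is Ab4.

Ab4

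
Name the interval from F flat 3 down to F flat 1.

perfect 15th

Descending from Fb3 to Fb1 is the same interval as ascending Fb1 to Fb3.
F to F is the same letter name, plus 2 octaves, so the interval is some kind of fifteenth.
Fb1 to Fb3 is 24 semitones, matching the perfect fifteenth exactly, so the quality is perfect.
(Equivalently, a compound perfect octave: a perfect octave plus an octave.)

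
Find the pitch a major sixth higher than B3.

G#4

Counting six letter names up from B lands on G.
A major sixth spans 9 semitones, so from B3 the target pitch is G#4.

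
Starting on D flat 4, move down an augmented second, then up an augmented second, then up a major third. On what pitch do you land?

Db4 down an augmented second → Cbb4 (3 semitones).
An augmented second up from Cbb4 is Db4.
Up a major third from Db4: F4 (4 semitones up).

F 4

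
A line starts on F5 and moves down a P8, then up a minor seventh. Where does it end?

F5 down a perfect octave → F4 (12 semitones).
A minor seventh up from F4 is Eb5.

Eb5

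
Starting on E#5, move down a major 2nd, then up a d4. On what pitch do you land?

G5

E#5 down a major second → D#5 (2 semitones).
A diminished fourth up from D#5 is G5.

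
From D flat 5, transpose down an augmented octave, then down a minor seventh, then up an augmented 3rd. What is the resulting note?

Down an augmented octave from Db5: Dbb4 (13 semitones down).
A minor seventh down from Dbb4 is Ebb3.
Up an augmented third from Ebb3: G3 (5 semitones up).

G 3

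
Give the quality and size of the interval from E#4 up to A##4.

A4

E to A spans four letter names (E-F-G-A): a fourth.
E#4 to A##4 spans 6 semitones — one semitone wider than the perfect fourth (5) — giving an augmented fourth.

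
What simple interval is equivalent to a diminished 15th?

d8

Subtracting seven from the interval number removes an octave: 15 − 7 = 8.
That makes a diminished fifteenth a compound diminished octave — an octave plus a diminished octave.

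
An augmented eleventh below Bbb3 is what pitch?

Fbb2

Four letters down from B (plus an octave) reaches F.
An augmented eleventh spans 18 semitones, so from Bbb3 the target pitch is Fbb2.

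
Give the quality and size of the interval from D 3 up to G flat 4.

diminished eleventh

D to G spans four letter names (D-E-F-G), plus an octave, so the interval is some kind of eleventh.
The perfect eleventh is 17 semitones; here we have 16, one semitone narrower: diminished.
(Equivalently, a compound diminished fourth: a diminished fourth plus an octave.)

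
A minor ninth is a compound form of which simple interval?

Each octave removed subtracts seven from the number: 9 − 7 = 2.
Quality carries through unchanged, so the simple form is a minor second.

minor 2nd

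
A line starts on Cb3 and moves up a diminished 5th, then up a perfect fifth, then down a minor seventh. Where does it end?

Ebb3

Up a diminished fifth from Cb3: Gbb3 (6 semitones up).
A perfect fifth up from Gbb3 is Dbb4.
Down a minor seventh from Dbb4: Ebb3 (10 semitones down).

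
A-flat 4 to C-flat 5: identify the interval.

minor third

A to C spans three letter names (A-B-C): a third.
At 3 semitones, Ab4→Cb5 falls one short of a major third: minor.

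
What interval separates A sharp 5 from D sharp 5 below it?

perfect fifth

Descending from A#5 to D#5 is the same interval as ascending D#5 to A#5.
D to A spans five letter names (D-E-F-G-A), so the interval is some kind of fifth.
D#5 to A#5 is 7 semitones, matching the perfect fifth exactly, so the quality is perfect.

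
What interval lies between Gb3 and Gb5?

G to G is the same letter name, plus 2 octaves — that makes it a fifteenth of some quality.
The perfect fifteenth spans 24 semitones, and Gb3 to Gb5 is exactly 24 semitones — so this is a perfect fifteenth.
(Equivalently, a compound perfect octave: a perfect octave plus an octave.)

perfect fifteenth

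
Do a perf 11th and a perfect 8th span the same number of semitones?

No

A perfect eleventh spans 17 semitones; a perfect octave spans 12 semitones. They differ by 5.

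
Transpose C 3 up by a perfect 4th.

The fourth takes the letter from C up to F.
A perfect fourth is 5 semitones; 5 semitones up from C3 gives F3.

F 3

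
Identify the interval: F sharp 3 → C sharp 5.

perfect twelfth

F to C spans five letter names (F-G-A-B-C), plus an octave — that makes it a twelfth of some quality.
Counting semitones, F#3→C#5 is 19, which is the perfect twelfth.
(Equivalently, a compound perfect fifth: a perfect fifth plus an octave.)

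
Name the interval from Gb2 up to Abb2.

G to A spans two letter names (G-A): a second.
A major second would be 2 semitones, but Gb2 to Abb2 is 1 — one semitone narrower, making it a minor second.

minor 2nd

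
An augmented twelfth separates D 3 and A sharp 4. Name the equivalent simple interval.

A5

Each octave removed subtracts seven from the number: 12 − 7 = 5.
Quality carries through unchanged, so the simple form is an augmented fifth.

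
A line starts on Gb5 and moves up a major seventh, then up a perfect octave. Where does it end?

Up a major seventh from Gb5: F6 (11 semitones up).
F6 up a perfect octave → F7 (12 semitones).

F7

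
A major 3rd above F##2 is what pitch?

The third takes the letter from F up to A.
A major third is 4 semitones; 4 semitones up from F##2 gives A##2.

A##2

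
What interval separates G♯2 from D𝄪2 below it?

Descending from G#2 to D##2 is the same interval as ascending D##2 to G#2.
D to G spans four letter names (D-E-F-G) — that makes it a fourth of some quality.
A perfect fourth would be 5 semitones; D##2 to G#2 is 4, one semitone narrower, so the interval is diminished.

d4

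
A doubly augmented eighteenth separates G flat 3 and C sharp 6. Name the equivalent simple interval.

doubly augmented fourth

Each octave removed subtracts seven from the number: 18 − 14 = 4.
That makes a doubly augmented eighteenth a compound doubly augmented fourth — 2 octaves plus a doubly augmented fourth.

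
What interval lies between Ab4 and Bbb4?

minor second

A to B spans two letter names (A-B), so the interval is some kind of second.
A major second would be 2 semitones, but Ab4 to Bbb4 is 1 — one semitone narrower, making it a minor second.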